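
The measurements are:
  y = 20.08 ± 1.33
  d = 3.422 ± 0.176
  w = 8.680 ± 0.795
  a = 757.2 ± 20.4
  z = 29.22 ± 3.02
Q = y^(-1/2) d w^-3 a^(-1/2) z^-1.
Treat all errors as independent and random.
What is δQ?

Each factor contributes (exponent × relative error)² to (δQ/Q)²:
  (−½·δy/y)² = (-0.5×0.0662)² = 0.00110;  (1·δd/d)² = (1×0.0514)² = 0.00265;  (-3·δw/w)² = (-3×0.0916)² = 0.0755;  (−½·δa/a)² = (-0.5×0.0269)² = 0.000181;  (-1·δz/z)² = (-1×0.103)² = 0.0107
δQ/Q = √(0.0901) = 0.300
Q = 1.452e-06, so δQ = 0.300 × 1.452e-06 = 4.36e-07.

4.36e-07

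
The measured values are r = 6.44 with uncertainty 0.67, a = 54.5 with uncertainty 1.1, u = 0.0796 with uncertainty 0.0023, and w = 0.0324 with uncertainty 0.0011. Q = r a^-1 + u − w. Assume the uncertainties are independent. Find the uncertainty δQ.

0.0128

Let p = r·a^-1 = 0.118. δp/p = √((1·δr/r)² + (-1·δa/a)²) = √(0.0108 + 0.000407) = 0.106, so δp = 0.0125.
Q = p + u − w: δQ = √(δp² + δu² + δw²) = √(0.000157 + 5.29e-06 + 1.21e-06) = 0.0128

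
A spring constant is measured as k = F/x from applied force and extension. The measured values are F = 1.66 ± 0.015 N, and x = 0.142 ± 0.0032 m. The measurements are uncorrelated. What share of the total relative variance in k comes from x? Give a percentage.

86.1%

(δk/k)² = (1·δF/F)² + (-1·δx/x)²
  F term: (1×0.00904)² = 8.17e-05
  x term: (-1×0.0225)² = 0.000508
Total = 0.000589. Share from x = 0.000508/0.000589 = 0.861.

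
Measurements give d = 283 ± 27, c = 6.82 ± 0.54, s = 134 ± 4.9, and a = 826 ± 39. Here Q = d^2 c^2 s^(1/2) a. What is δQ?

9.01e+09

Relative error in a monomial: (δQ/Q)² = Σ (nᵢ · δxᵢ/xᵢ)².
  (2·δd/d)² = (2×0.0954)² = 0.0364;  (2·δc/c)² = (2×0.0792)² = 0.0251;  (½·δs/s)² = (0.5×0.0366)² = 0.000334;  (1·δa/a)² = (1×0.0472)² = 0.00223
δQ/Q = √(0.0641) = 0.253
Q = 3.56e+10, so δQ = 0.253 × 3.56e+10 = 9.01e+09.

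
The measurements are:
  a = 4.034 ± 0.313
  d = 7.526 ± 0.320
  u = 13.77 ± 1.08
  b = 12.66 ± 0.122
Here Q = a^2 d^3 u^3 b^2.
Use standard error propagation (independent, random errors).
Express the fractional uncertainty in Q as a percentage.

31.0%

Products/powers → add relative errors in quadrature, weighted by exponent:
  (2·δa/a)² = (2×0.0776)² = 0.0241;  (3·δd/d)² = (3×0.0425)² = 0.0163;  (3·δu/u)² = (3×0.0784)² = 0.0554;  (2·δb/b)² = (2×0.00964)² = 0.000371
δQ/Q = √(0.0961) = 0.310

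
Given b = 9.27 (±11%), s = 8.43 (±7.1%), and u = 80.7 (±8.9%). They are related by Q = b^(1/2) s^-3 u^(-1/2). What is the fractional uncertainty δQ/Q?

0.224

Products/powers → add relative errors in quadrature, weighted by exponent:
  (½·δb/b)² = (0.5×0.110)² = 0.00303;  (-3·δs/s)² = (-3×0.0710)² = 0.0454;  (−½·δu/u)² = (-0.5×0.0890)² = 0.00198
δQ/Q = √(0.0504) = 0.224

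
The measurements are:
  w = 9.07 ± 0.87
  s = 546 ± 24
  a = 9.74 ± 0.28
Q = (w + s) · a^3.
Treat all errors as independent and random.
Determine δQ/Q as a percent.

Let u = w + s = 555. δu = √(δw² + δs²) = √(0.757 + 576) = 24.0, so δu/u = 0.0433.
Q is then a monomial in u, a:
δQ/Q = √((δu/u)² + (3·δa/a)²) = √(0.00187 + 0.00744) = 0.0965

9.65%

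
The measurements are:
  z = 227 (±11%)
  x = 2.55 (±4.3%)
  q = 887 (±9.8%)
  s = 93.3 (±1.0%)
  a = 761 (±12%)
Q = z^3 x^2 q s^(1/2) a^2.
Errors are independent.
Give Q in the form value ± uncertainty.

(3.77 ± 1.62) × 10^17

Each factor contributes (exponent × relative error)² to (δQ/Q)²:
  (3·δz/z)² = (3×0.110)² = 0.109;  (2·δx/x)² = (2×0.0430)² = 0.00740;  (1·δq/q)² = (1×0.0980)² = 0.00960;  (½·δs/s)² = (0.5×0.0100)² = 2.5e-05;  (2·δa/a)² = (2×0.120)² = 0.0576
δQ/Q = √(0.184) = 0.428
Q = 3.77e+17, so δQ = 0.428 × 3.77e+17 = 1.62e+17.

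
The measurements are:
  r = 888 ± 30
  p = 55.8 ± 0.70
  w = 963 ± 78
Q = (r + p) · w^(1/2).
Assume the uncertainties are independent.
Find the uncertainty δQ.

Let u = r + p = 944. δu = √(δr² + δp²) = √(900 + 0.490) = 30.0, so δu/u = 0.0318.
Q is then a monomial in u, w:
δQ/Q = √((δu/u)² + (½·δw/w)²) = √(0.00101 + 0.00164) = 0.0515
Q = 29300, so δQ = 0.0515 × 29300 = 1510.

1510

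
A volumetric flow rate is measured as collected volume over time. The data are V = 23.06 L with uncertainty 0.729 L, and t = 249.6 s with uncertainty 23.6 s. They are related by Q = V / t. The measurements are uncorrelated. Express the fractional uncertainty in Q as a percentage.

9.97%

For a monomial Q ∝ V, t^-1, fractional errors add in quadrature:
  (1·δV/V)² = (1×0.0316)² = 0.000999;  (-1·δt/t)² = (-1×0.0946)² = 0.00894
δQ/Q = √(0.00994) = 0.0997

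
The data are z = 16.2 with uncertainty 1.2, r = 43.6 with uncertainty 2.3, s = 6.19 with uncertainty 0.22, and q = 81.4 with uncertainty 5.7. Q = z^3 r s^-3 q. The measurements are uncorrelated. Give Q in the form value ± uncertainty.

Since Q is a product/quotient, work with relative uncertainties:
  (3·δz/z)² = (3×0.0741)² = 0.0494;  (1·δr/r)² = (1×0.0528)² = 0.00278;  (-3·δs/s)² = (-3×0.0355)² = 0.0114;  (1·δq/q)² = (1×0.0700)² = 0.00490
δQ/Q = √(0.0684) = 0.262
Q = 63600, so δQ = 0.262 × 63600 = 16600.

63600 ± 16600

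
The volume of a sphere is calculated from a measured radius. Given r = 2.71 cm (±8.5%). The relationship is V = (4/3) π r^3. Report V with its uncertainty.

83.4 ± 21.3 cm^3

V ∝ r^3, so δV/V = |3| · δr/r = 3 × 0.0850 = 0.255.
V = 83.4 cm^3, so δV = 0.255 × 83.4 = 21.3 cm^3.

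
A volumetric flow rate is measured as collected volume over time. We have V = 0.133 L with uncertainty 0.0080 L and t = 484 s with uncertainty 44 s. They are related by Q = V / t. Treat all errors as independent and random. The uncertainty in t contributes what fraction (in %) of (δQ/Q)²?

69.6%

(δQ/Q)² = (1·δV/V)² + (-1·δt/t)²
  V term: (1×0.0602)² = 0.00362
  t term: (-1×0.0909)² = 0.00826
Total = 0.0119. Share from t = 0.00826/0.0119 = 0.696.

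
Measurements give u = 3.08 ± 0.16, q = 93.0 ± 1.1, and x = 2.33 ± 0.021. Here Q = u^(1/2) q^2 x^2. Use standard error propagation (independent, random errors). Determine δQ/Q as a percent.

3.95%

For a monomial Q ∝ u^(1/2), q^2, x^2, fractional errors add in quadrature:
  (½·δu/u)² = (0.5×0.0519)² = 0.000675;  (2·δq/q)² = (2×0.0118)² = 0.000560;  (2·δx/x)² = (2×0.00901)² = 0.000325
δQ/Q = √(0.00156) = 0.0395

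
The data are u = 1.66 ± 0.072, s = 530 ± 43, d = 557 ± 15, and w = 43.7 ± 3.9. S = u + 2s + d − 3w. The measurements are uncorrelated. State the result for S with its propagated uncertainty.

Sums and differences: (δS)² = Σ (cᵢ δxᵢ)².
  (δu)² = 0.00518;  (2·δs)² = 7400;  (δd)² = 225;  (3·δw)² = 137
δS = √(7760) = 88.1
S = 1490.

1490 ± 88.1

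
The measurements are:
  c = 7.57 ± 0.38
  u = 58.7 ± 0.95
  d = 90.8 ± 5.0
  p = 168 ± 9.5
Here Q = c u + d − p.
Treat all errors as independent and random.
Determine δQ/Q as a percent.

7.02%

Let w = c·u = 444. δw/w = √((1·δc/c)² + (1·δu/u)²) = √(0.00252 + 0.000262) = 0.0527, so δw = 23.4.
Q = w + d − p: δQ = √(δw² + δd² + δp²) = √(549 + 25.0 + 90.2) = 25.8
Q = 367, so δQ/Q = 25.8/367 = 0.0702.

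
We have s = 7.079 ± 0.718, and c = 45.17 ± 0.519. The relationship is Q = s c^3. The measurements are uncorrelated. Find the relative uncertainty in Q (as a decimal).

Q is a product of powers, so relative uncertainties combine in quadrature:
  (1·δs/s)² = (1×0.101)² = 0.0103;  (3·δc/c)² = (3×0.0115)² = 0.00119
δQ/Q = √(0.0115) = 0.107

0.107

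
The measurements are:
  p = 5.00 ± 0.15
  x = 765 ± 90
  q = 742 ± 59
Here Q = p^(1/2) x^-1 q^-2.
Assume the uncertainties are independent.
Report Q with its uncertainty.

(5.31 ± 1.05) × 10^-9

Since Q is a product/quotient, work with relative uncertainties:
  (½·δp/p)² = (0.5×0.0300)² = 0.000225;  (-1·δx/x)² = (-1×0.118)² = 0.0138;  (-2·δq/q)² = (-2×0.0795)² = 0.0253
δQ/Q = √(0.0394) = 0.198
Q = 5.31e-09, so δQ = 0.198 × 5.31e-09 = 1.05e-09.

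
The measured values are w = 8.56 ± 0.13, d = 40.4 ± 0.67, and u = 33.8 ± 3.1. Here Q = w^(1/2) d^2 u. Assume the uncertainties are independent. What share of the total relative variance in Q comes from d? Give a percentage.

11.5%

(δQ/Q)² = (½·δw/w)² + (2·δd/d)² + (1·δu/u)²
  w term: (0.5×0.0152)² = 5.77e-05
  d term: (2×0.0166)² = 0.00110
  u term: (1×0.0917)² = 0.00841
Total = 0.00957. Share from d = 0.00110/0.00957 = 0.115.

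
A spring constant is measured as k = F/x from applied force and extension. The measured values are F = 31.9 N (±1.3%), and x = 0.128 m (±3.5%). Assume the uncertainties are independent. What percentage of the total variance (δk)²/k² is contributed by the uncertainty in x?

(δk/k)² = (1·δF/F)² + (-1·δx/x)²
  F term: (1×0.0130)² = 0.000169
  x term: (-1×0.0350)² = 0.00123
Total = 0.00139. Share from x = 0.00123/0.00139 = 0.879.

87.9%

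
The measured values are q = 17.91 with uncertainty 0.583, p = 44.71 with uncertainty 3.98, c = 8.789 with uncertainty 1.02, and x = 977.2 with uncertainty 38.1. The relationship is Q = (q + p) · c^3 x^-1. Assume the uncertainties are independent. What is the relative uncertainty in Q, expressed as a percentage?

Let u = q + p = 62.62. δu = √(δq² + δp²) = √(0.340 + 15.8) = 4.02, so δu/u = 0.0642.
Q is then a monomial in u, c, x:
δQ/Q = √((δu/u)² + (3·δc/c)² + (-1·δx/x)²) = √(0.00413 + 0.121 + 0.00152) = 0.356

35.6%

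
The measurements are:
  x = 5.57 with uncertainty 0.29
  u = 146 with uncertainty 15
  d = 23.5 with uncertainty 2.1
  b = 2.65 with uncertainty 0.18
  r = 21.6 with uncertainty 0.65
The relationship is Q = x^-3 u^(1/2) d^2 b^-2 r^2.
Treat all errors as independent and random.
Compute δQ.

Since Q is a product/quotient, work with relative uncertainties:
  (-3·δx/x)² = (-3×0.0521)² = 0.0244;  (½·δu/u)² = (0.5×0.103)² = 0.00264;  (2·δd/d)² = (2×0.0894)² = 0.0319;  (-2·δb/b)² = (-2×0.0679)² = 0.0185;  (2·δr/r)² = (2×0.0301)² = 0.00362
δQ/Q = √(0.0811) = 0.285
Q = 2570, so δQ = 0.285 × 2570 = 730.

730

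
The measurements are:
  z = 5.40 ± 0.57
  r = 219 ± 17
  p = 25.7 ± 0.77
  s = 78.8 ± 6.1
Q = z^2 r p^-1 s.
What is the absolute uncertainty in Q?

4690

For a monomial Q ∝ z^2, r, p^-1, s, fractional errors add in quadrature:
  (2·δz/z)² = (2×0.106)² = 0.0446;  (1·δr/r)² = (1×0.0776)² = 0.00603;  (-1·δp/p)² = (-1×0.0300)² = 0.000898;  (1·δs/s)² = (1×0.0774)² = 0.00599
δQ/Q = √(0.0575) = 0.240
Q = 19600, so δQ = 0.240 × 19600 = 4690.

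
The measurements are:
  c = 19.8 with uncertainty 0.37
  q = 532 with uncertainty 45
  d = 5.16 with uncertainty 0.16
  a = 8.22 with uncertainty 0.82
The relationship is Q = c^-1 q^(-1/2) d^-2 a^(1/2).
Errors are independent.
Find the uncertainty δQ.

2.17e-05

For a monomial Q ∝ c^-1, q^(-1/2), d^-2, a^(1/2), fractional errors add in quadrature:
  (-1·δc/c)² = (-1×0.0187)² = 0.000349;  (−½·δq/q)² = (-0.5×0.0846)² = 0.00179;  (-2·δd/d)² = (-2×0.0310)² = 0.00385;  (½·δa/a)² = (0.5×0.0998)² = 0.00249
δQ/Q = √(0.00847) = 0.0920
Q = 0.000236, so δQ = 0.0920 × 0.000236 = 2.17e-05.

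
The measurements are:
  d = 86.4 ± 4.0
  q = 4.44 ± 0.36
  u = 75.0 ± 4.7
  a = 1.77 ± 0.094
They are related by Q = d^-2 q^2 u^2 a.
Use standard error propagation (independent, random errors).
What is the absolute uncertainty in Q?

Q is a product of powers, so relative uncertainties combine in quadrature:
  (-2·δd/d)² = (-2×0.0463)² = 0.00857;  (2·δq/q)² = (2×0.0811)² = 0.0263;  (2·δu/u)² = (2×0.0627)² = 0.0157;  (1·δa/a)² = (1×0.0531)² = 0.00282
δQ/Q = √(0.0534) = 0.231
Q = 26.3, so δQ = 0.231 × 26.3 = 6.08.

6.08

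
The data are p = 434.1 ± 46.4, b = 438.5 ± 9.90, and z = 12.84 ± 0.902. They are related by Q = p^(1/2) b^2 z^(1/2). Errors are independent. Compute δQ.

1.12e+06

Products/powers → add relative errors in quadrature, weighted by exponent:
  (½·δp/p)² = (0.5×0.107)² = 0.00286;  (2·δb/b)² = (2×0.0226)² = 0.00204;  (½·δz/z)² = (0.5×0.0702)² = 0.00123
δQ/Q = √(0.00613) = 0.0783
Q = 1.436e+07, so δQ = 0.0783 × 1.436e+07 = 1.12e+06.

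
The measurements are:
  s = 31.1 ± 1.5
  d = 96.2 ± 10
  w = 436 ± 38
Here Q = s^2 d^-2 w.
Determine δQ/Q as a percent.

24.5%

For a monomial Q ∝ s^2, d^-2, w, fractional errors add in quadrature:
  (2·δs/s)² = (2×0.0482)² = 0.00931;  (-2·δd/d)² = (-2×0.104)² = 0.0432;  (1·δw/w)² = (1×0.0872)² = 0.00760
δQ/Q = √(0.0601) = 0.245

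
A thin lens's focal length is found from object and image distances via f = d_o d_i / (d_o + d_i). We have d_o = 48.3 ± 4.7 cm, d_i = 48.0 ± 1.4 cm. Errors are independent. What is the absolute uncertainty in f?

∂f/∂d_o = (d_i/(d_o+d_i))² = 0.248;  ∂f/∂d_i = (d_o/(d_o+d_i))² = 0.252
δf = √((∂f/∂d_o · δd_o)² + (∂f/∂d_i · δd_i)²) = √(1.36 + 0.124) = 1.22 cm

1.22 cm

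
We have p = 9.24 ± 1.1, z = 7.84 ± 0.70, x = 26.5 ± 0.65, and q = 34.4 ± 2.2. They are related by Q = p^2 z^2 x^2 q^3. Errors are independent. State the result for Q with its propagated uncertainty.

(1.50 ± 0.536) × 10^11

Relative error in a monomial: (δQ/Q)² = Σ (nᵢ · δxᵢ/xᵢ)².
  (2·δp/p)² = (2×0.119)² = 0.0567;  (2·δz/z)² = (2×0.0893)² = 0.0319;  (2·δx/x)² = (2×0.0245)² = 0.00241;  (3·δq/q)² = (3×0.0640)² = 0.0368
δQ/Q = √(0.128) = 0.357
Q = 1.5e+11, so δQ = 0.357 × 1.5e+11 = 5.36e+10.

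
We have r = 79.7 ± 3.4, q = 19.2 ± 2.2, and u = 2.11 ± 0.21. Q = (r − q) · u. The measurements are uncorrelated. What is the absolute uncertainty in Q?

15.3

Let w = r − q = 60.5. δw = √(δr² + δq²) = √(11.6 + 4.84) = 4.05, so δw/w = 0.0669.
Q is then a monomial in w, u:
δQ/Q = √((δw/w)² + (1·δu/u)²) = √(0.00448 + 0.00991) = 0.120
Q = 128, so δQ = 0.120 × 128 = 15.3.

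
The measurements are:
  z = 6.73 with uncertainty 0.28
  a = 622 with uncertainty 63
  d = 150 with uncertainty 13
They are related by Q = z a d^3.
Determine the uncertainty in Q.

Relative error in a monomial: (δQ/Q)² = Σ (nᵢ · δxᵢ/xᵢ)².
  (1·δz/z)² = (1×0.0416)² = 0.00173;  (1·δa/a)² = (1×0.101)² = 0.0103;  (3·δd/d)² = (3×0.0867)² = 0.0676
δQ/Q = √(0.0796) = 0.282
Q = 1.41e+10, so δQ = 0.282 × 1.41e+10 = 3.99e+09.

3.99e+09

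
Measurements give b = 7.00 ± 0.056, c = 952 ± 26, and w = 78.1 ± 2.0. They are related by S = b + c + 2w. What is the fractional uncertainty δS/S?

0.0236

Absolute uncertainties add in quadrature for a linear combination:
  (δb)² = 0.00314;  (δc)² = 676;  (2·δw)² = 16.0
δS = √(692) = 26.3
S = 1120, so δS/S = 26.3/1120 = 0.0236.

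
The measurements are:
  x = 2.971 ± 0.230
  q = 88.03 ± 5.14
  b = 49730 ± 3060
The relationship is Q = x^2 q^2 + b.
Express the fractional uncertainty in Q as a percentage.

Let p = x^2·q^2 = 68400. δp/p = √((2·δx/x)² + (2·δq/q)²) = √(0.0240 + 0.0136) = 0.194, so δp = 13300.
Q = p + b: δQ = √(δp² + δb²) = √(1.76e+08 + 9.36e+06) = 13600
Q = 118100, so δQ/Q = 13600/118100 = 0.115.

11.5%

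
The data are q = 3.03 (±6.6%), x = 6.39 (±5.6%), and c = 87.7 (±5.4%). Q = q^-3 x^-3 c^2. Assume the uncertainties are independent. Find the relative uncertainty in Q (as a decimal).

Relative error in a monomial: (δQ/Q)² = Σ (nᵢ · δxᵢ/xᵢ)².
  (-3·δq/q)² = (-3×0.0660)² = 0.0392;  (-3·δx/x)² = (-3×0.0560)² = 0.0282;  (2·δc/c)² = (2×0.0540)² = 0.0117
δQ/Q = √(0.0791) = 0.281

0.281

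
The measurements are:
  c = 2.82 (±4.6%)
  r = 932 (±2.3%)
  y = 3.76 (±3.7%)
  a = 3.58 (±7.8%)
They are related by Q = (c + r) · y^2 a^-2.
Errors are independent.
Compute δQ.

180

Let u = c + r = 935. δu = √(δc² + δr²) = √(0.0168 + 460) = 21.4, so δu/u = 0.0229.
Q is then a monomial in u, y, a:
δQ/Q = √((δu/u)² + (2·δy/y)² + (-2·δa/a)²) = √(0.000526 + 0.00548 + 0.0243) = 0.174
Q = 1030, so δQ = 0.174 × 1030 = 180.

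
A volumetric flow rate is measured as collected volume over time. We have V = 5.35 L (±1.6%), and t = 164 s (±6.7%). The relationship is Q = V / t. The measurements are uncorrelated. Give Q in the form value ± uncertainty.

0.0326 ± 0.00225 L/s

Relative error in a monomial: (δQ/Q)² = Σ (nᵢ · δxᵢ/xᵢ)².
  (1·δV/V)² = (1×0.0160)² = 0.000256;  (-1·δt/t)² = (-1×0.0670)² = 0.00449
δQ/Q = √(0.00475) = 0.0689
Q = 0.0326 L/s, so δQ = 0.0689 × 0.0326 = 0.00225 L/s.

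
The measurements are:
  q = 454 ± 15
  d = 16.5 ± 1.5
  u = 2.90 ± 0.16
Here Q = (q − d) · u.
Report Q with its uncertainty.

1270 ± 82.5

Let w = q − d = 438. δw = √(δq² + δd²) = √(225 + 2.25) = 15.1, so δw/w = 0.0345.
Q is then a monomial in w, u:
δQ/Q = √((δw/w)² + (1·δu/u)²) = √(0.00119 + 0.00304) = 0.0650
Q = 1270, so δQ = 0.0650 × 1270 = 82.5.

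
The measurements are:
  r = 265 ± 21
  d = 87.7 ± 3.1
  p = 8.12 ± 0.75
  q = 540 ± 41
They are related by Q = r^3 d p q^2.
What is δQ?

1.16e+15

For a monomial Q ∝ r^3, d, p, q^2, fractional errors add in quadrature:
  (3·δr/r)² = (3×0.0792)² = 0.0565;  (1·δd/d)² = (1×0.0353)² = 0.00125;  (1·δp/p)² = (1×0.0924)² = 0.00853;  (2·δq/q)² = (2×0.0759)² = 0.0231
δQ/Q = √(0.0894) = 0.299
Q = 3.86e+15, so δQ = 0.299 × 3.86e+15 = 1.16e+15.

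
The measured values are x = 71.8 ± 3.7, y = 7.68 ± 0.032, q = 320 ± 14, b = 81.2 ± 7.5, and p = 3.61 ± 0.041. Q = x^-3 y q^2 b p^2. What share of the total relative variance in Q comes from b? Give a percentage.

21.0%

(δQ/Q)² = (-3·δx/x)² + (1·δy/y)² + (2·δq/q)² + (1·δb/b)² + (2·δp/p)²
  x term: (-3×0.0515)² = 0.0239
  y term: (1×0.00417)² = 1.74e-05
  q term: (2×0.0437)² = 0.00766
  b term: (1×0.0924)² = 0.00853
  p term: (2×0.0114)² = 0.000516
Total = 0.0406. Share from b = 0.00853/0.0406 = 0.210.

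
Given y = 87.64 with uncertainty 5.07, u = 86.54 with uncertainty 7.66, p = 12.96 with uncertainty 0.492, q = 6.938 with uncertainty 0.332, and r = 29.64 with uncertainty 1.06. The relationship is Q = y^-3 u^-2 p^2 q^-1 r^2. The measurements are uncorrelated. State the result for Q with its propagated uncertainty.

(4.219 ± 1.15) × 10^-6

Q is a product of powers, so relative uncertainties combine in quadrature:
  (-3·δy/y)² = (-3×0.0579)² = 0.0301;  (-2·δu/u)² = (-2×0.0885)² = 0.0313;  (2·δp/p)² = (2×0.0380)² = 0.00576;  (-1·δq/q)² = (-1×0.0479)² = 0.00229;  (2·δr/r)² = (2×0.0358)² = 0.00512
δQ/Q = √(0.0746) = 0.273
Q = 4.219e-06, so δQ = 0.273 × 4.219e-06 = 1.15e-06.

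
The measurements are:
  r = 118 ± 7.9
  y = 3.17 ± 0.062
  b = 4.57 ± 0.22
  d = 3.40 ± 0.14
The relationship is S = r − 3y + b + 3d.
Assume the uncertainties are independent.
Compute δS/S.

0.0642

Each term contributes (cᵢ δxᵢ)² to (δS)²:
  (δr)² = 62.4;  (3·δy)² = 0.0346;  (δb)² = 0.0484;  (3·δd)² = 0.176
δS = √(62.7) = 7.92
S = 123, so δS/S = 7.92/123 = 0.0642.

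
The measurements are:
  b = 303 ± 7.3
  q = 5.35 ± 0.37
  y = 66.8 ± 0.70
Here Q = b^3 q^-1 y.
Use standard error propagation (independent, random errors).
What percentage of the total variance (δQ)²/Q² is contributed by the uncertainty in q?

(δQ/Q)² = (3·δb/b)² + (-1·δq/q)² + (1·δy/y)²
  b term: (3×0.0241)² = 0.00522
  q term: (-1×0.0692)² = 0.00478
  y term: (1×0.0105)² = 0.000110
Total = 0.0101. Share from q = 0.00478/0.0101 = 0.473.

47.3%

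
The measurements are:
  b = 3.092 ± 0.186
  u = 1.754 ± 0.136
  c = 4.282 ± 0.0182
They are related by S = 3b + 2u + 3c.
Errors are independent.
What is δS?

0.623

Each term contributes (cᵢ δxᵢ)² to (δS)²:
  (3·δb)² = 0.311;  (2·δu)² = 0.0740;  (3·δc)² = 0.00298
δS = √(0.388) = 0.623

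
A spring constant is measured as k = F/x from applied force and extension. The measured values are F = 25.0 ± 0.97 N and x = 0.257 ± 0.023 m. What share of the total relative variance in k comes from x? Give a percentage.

84.2%

(δk/k)² = (1·δF/F)² + (-1·δx/x)²
  F term: (1×0.0388)² = 0.00151
  x term: (-1×0.0895)² = 0.00801
Total = 0.00951. Share from x = 0.00801/0.00951 = 0.842.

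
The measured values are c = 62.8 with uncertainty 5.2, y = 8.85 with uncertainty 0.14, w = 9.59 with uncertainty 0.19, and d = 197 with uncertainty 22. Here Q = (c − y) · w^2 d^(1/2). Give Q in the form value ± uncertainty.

Let u = c − y = 53.9. δu = √(δc² + δy²) = √(27.0 + 0.0196) = 5.20, so δu/u = 0.0964.
Q is then a monomial in u, w, d:
δQ/Q = √((δu/u)² + (2·δw/w)² + (½·δd/d)²) = √(0.00930 + 0.00157 + 0.00312) = 0.118
Q = 69600, so δQ = 0.118 × 69600 = 8240.

69600 ± 8240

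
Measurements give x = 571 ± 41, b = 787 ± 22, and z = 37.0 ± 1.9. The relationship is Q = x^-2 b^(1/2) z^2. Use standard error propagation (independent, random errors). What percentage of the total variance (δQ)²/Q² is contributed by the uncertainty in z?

33.6%

(δQ/Q)² = (-2·δx/x)² + (½·δb/b)² + (2·δz/z)²
  x term: (-2×0.0718)² = 0.0206
  b term: (0.5×0.0280)² = 0.000195
  z term: (2×0.0514)² = 0.0105
Total = 0.0314. Share from z = 0.0105/0.0314 = 0.336.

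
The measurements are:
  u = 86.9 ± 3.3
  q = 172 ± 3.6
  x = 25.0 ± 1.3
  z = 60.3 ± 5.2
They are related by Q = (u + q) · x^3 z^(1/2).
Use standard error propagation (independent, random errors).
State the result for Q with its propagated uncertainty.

Let w = u + q = 259. δw = √(δu² + δq²) = √(10.9 + 13.0) = 4.88, so δw/w = 0.0189.
Q is then a monomial in w, x, z:
δQ/Q = √((δw/w)² + (3·δx/x)² + (½·δz/z)²) = √(0.000356 + 0.0243 + 0.00186) = 0.163
Q = 3.14e+07, so δQ = 0.163 × 3.14e+07 = 5.12e+06.

(3.14 ± 0.512) × 10^7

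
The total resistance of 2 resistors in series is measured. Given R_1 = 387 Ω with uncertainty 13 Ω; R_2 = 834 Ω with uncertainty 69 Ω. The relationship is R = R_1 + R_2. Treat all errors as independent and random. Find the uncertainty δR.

70.2 Ω

Absolute uncertainties add in quadrature for a linear combination:
  (δR_1)² = 169;  (δR_2)² = 4760
δR = √(4930) = 70.2 Ω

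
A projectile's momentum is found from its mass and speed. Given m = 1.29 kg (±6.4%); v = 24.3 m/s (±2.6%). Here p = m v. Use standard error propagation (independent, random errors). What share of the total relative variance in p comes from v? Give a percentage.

14.2%

(δp/p)² = (1·δm/m)² + (1·δv/v)²
  m term: (1×0.0640)² = 0.00410
  v term: (1×0.0260)² = 0.000676
Total = 0.00477. Share from v = 0.000676/0.00477 = 0.142.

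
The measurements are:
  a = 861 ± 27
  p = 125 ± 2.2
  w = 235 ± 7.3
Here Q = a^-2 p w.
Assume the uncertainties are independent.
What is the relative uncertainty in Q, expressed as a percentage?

For a monomial Q ∝ a^-2, p, w, fractional errors add in quadrature:
  (-2·δa/a)² = (-2×0.0314)² = 0.00393;  (1·δp/p)² = (1×0.0176)² = 0.000310;  (1·δw/w)² = (1×0.0311)² = 0.000965
δQ/Q = √(0.00521) = 0.0722

7.22%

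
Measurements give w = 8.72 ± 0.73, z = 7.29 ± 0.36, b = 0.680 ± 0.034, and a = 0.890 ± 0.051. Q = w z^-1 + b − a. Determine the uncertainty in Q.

0.131

Let p = w·z^-1 = 1.20. δp/p = √((1·δw/w)² + (-1·δz/z)²) = √(0.00701 + 0.00244) = 0.0972, so δp = 0.116.
Q = p + b − a: δQ = √(δp² + δb² + δa²) = √(0.0135 + 0.00116 + 0.00260) = 0.131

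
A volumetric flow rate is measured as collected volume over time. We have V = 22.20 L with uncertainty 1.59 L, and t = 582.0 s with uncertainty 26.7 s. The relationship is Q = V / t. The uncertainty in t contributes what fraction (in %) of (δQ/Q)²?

29.1%

(δQ/Q)² = (1·δV/V)² + (-1·δt/t)²
  V term: (1×0.0716)² = 0.00513
  t term: (-1×0.0459)² = 0.00210
Total = 0.00723. Share from t = 0.00210/0.00723 = 0.291.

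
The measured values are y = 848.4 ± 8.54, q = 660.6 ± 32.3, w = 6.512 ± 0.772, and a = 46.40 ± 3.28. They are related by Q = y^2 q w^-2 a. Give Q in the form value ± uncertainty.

(5.203 ± 1.32) × 10^8

Products/powers → add relative errors in quadrature, weighted by exponent:
  (2·δy/y)² = (2×0.0101)² = 0.000405;  (1·δq/q)² = (1×0.0489)² = 0.00239;  (-2·δw/w)² = (-2×0.119)² = 0.0562;  (1·δa/a)² = (1×0.0707)² = 0.00500
δQ/Q = √(0.0640) = 0.253
Q = 5.203e+08, so δQ = 0.253 × 5.203e+08 = 1.32e+08.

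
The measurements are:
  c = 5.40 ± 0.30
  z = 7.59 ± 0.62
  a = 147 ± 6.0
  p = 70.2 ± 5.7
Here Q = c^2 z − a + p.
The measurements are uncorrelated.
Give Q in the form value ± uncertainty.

Let w = c^2·z = 221. δw/w = √((2·δc/c)² + (1·δz/z)²) = √(0.0123 + 0.00667) = 0.138, so δw = 30.5.
Q = w − a + p: δQ = √(δw² + δa² + δp²) = √(932 + 36.0 + 32.5) = 31.6
Q = 145.

145 ± 31.6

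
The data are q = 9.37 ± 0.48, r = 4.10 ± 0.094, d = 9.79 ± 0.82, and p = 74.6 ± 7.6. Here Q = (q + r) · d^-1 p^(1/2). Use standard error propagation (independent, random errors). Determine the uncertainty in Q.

Let u = q + r = 13.5. δu = √(δq² + δr²) = √(0.230 + 0.00884) = 0.489, so δu/u = 0.0363.
Q is then a monomial in u, d, p:
δQ/Q = √((δu/u)² + (-1·δd/d)² + (½·δp/p)²) = √(0.00132 + 0.00702 + 0.00259) = 0.105
Q = 11.9, so δQ = 0.105 × 11.9 = 1.24.

1.24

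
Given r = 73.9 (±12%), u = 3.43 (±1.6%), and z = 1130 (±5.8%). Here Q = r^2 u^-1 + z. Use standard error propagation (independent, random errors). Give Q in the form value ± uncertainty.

2720 ± 389

Let p = r^2·u^-1 = 1590. δp/p = √((2·δr/r)² + (-1·δu/u)²) = √(0.0576 + 0.000256) = 0.241, so δp = 383.
Q = p + z: δQ = √(δp² + δz²) = √(1.47e+05 + 4300) = 389
Q = 2720.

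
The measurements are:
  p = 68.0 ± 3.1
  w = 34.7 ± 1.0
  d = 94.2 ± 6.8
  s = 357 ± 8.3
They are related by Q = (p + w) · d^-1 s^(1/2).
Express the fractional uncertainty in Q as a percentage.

Let u = p + w = 103. δu = √(δp² + δw²) = √(9.61 + 1.00) = 3.26, so δu/u = 0.0317.
Q is then a monomial in u, d, s:
δQ/Q = √((δu/u)² + (-1·δd/d)² + (½·δs/s)²) = √(0.00101 + 0.00521 + 0.000135) = 0.0797

7.97%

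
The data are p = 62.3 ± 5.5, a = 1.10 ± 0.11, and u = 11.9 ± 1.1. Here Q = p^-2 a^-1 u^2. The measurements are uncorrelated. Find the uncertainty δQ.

Q is a product of powers, so relative uncertainties combine in quadrature:
  (-2·δp/p)² = (-2×0.0883)² = 0.0312;  (-1·δa/a)² = (-1×0.100)² = 0.0100;  (2·δu/u)² = (2×0.0924)² = 0.0342
δQ/Q = √(0.0754) = 0.275
Q = 0.0332, so δQ = 0.275 × 0.0332 = 0.00910.

0.00910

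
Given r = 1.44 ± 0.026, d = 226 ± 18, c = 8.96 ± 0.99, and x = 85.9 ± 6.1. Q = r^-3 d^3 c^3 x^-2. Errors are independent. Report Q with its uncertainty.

(3.77 ± 1.64) × 10^5

Relative error in a monomial: (δQ/Q)² = Σ (nᵢ · δxᵢ/xᵢ)².
  (-3·δr/r)² = (-3×0.0181)² = 0.00293;  (3·δd/d)² = (3×0.0796)² = 0.0571;  (3·δc/c)² = (3×0.110)² = 0.110;  (-2·δx/x)² = (-2×0.0710)² = 0.0202
δQ/Q = √(0.190) = 0.436
Q = 3.77e+05, so δQ = 0.436 × 3.77e+05 = 1.64e+05.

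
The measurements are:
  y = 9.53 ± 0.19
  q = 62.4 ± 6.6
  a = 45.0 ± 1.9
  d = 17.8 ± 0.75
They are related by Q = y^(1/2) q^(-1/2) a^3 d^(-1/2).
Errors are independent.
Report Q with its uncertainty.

8440 ± 1180

For a monomial Q ∝ y^(1/2), q^(-1/2), a^3, d^(-1/2), fractional errors add in quadrature:
  (½·δy/y)² = (0.5×0.0199)² = 9.94e-05;  (−½·δq/q)² = (-0.5×0.106)² = 0.00280;  (3·δa/a)² = (3×0.0422)² = 0.0160;  (−½·δd/d)² = (-0.5×0.0421)² = 0.000444
δQ/Q = √(0.0194) = 0.139
Q = 8440, so δQ = 0.139 × 8440 = 1180.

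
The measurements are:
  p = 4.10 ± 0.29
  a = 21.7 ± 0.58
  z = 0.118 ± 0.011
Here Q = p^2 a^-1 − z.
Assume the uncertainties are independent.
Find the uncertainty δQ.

Let w = p^2·a^-1 = 0.775. δw/w = √((2·δp/p)² + (-1·δa/a)²) = √(0.0200 + 0.000714) = 0.144, so δw = 0.112.
Q = w − z: δQ = √(δw² + δz²) = √(0.0124 + 0.000121) = 0.112

0.112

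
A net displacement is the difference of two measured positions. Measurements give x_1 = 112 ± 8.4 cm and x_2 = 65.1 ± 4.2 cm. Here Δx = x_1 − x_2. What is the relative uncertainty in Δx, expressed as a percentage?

Absolute uncertainties add in quadrature for a linear combination:
  (δx_1)² = 70.6;  (δx_2)² = 17.6
δΔx = √(88.2) = 9.39 cm
Δx = 46.9 cm, so δΔx/Δx = 9.39/46.9 = 0.200.

20.0%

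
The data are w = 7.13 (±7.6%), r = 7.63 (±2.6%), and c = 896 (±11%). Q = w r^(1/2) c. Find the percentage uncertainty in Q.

Since Q is a product/quotient, work with relative uncertainties:
  (1·δw/w)² = (1×0.0760)² = 0.00578;  (½·δr/r)² = (0.5×0.0260)² = 0.000169;  (1·δc/c)² = (1×0.110)² = 0.0121
δQ/Q = √(0.0180) = 0.134

13.4%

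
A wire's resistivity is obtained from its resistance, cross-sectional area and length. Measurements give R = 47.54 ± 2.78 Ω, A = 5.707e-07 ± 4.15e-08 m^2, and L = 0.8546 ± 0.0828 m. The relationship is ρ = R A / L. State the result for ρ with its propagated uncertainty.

(3.175 ± 0.427) × 10^-5 Ω·m

Relative error in a monomial: (δρ/ρ)² = Σ (nᵢ · δxᵢ/xᵢ)².
  (1·δR/R)² = (1×0.0585)² = 0.00342;  (1·δA/A)² = (1×0.0727)² = 0.00529;  (-1·δL/L)² = (-1×0.0969)² = 0.00939
δρ/ρ = √(0.0181) = 0.135
ρ = 3.175e-05 Ω·m, so δρ = 0.135 × 3.175e-05 = 4.27e-06 Ω·m.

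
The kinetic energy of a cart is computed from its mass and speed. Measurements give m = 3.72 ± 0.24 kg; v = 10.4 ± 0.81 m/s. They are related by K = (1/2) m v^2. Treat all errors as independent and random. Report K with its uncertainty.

201 ± 33.9 J

K is a product of powers, so relative uncertainties combine in quadrature:
  (1·δm/m)² = (1×0.0645)² = 0.00416;  (2·δv/v)² = (2×0.0779)² = 0.0243
δK/K = √(0.0284) = 0.169
K = 201 J, so δK = 0.169 × 201 = 33.9 J.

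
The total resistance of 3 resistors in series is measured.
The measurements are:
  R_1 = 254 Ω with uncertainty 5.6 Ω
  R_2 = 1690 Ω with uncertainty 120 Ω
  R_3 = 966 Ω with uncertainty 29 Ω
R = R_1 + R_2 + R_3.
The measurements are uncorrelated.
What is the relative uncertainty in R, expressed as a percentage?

4.25%

R is a linear combination, so absolute uncertainties add in quadrature:
  (δR_1)² = 31.4;  (δR_2)² = 14400;  (δR_3)² = 841
δR = √(15300) = 124 Ω
R = 2910 Ω, so δR/R = 124/2910 = 0.0425.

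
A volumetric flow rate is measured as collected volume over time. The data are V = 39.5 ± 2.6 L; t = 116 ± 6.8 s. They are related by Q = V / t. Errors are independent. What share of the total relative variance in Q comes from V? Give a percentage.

55.8%

(δQ/Q)² = (1·δV/V)² + (-1·δt/t)²
  V term: (1×0.0658)² = 0.00433
  t term: (-1×0.0586)² = 0.00344
Total = 0.00777. Share from V = 0.00433/0.00777 = 0.558.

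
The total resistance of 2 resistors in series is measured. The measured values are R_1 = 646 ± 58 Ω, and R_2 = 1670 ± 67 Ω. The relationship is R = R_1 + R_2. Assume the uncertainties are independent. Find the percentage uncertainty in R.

3.83%

Sums and differences: (δR)² = Σ (cᵢ δxᵢ)².
  (δR_1)² = 3360;  (δR_2)² = 4490
δR = √(7850) = 88.6 Ω
R = 2320 Ω, so δR/R = 88.6/2320 = 0.0383.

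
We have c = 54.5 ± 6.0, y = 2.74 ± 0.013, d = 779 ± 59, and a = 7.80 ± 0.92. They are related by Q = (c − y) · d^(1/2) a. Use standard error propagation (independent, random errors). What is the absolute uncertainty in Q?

1910

Let u = c − y = 51.8. δu = √(δc² + δy²) = √(36.0 + 0.000169) = 6.00, so δu/u = 0.116.
Q is then a monomial in u, d, a:
δQ/Q = √((δu/u)² + (½·δd/d)² + (1·δa/a)²) = √(0.0134 + 0.00143 + 0.0139) = 0.170
Q = 11300, so δQ = 0.170 × 11300 = 1910.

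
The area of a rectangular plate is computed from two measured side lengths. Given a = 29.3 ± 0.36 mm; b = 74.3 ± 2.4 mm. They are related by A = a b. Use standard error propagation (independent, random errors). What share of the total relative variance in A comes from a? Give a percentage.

12.6%

(δA/A)² = (1·δa/a)² + (1·δb/b)²
  a term: (1×0.0123)² = 0.000151
  b term: (1×0.0323)² = 0.00104
Total = 0.00119. Share from a = 0.000151/0.00119 = 0.126.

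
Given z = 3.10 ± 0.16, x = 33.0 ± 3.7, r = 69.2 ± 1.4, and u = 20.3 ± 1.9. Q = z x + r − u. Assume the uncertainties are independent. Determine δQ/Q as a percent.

8.50%

Let p = z·x = 102. δp/p = √((1·δz/z)² + (1·δx/x)²) = √(0.00266 + 0.0126) = 0.123, so δp = 12.6.
Q = p + r − u: δQ = √(δp² + δr² + δu²) = √(159 + 1.96 + 3.61) = 12.8
Q = 151, so δQ/Q = 12.8/151 = 0.0850.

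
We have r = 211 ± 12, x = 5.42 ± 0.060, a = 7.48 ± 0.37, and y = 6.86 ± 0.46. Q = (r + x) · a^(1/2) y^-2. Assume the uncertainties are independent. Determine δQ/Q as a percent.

Let u = r + x = 216. δu = √(δr² + δx²) = √(144 + 0.00360) = 12.0, so δu/u = 0.0554.
Q is then a monomial in u, a, y:
δQ/Q = √((δu/u)² + (½·δa/a)² + (-2·δy/y)²) = √(0.00307 + 0.000612 + 0.0180) = 0.147

14.7%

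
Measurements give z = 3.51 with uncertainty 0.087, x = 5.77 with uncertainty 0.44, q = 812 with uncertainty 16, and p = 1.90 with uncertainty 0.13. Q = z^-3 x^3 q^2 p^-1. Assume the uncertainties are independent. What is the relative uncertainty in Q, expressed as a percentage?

Since Q is a product/quotient, work with relative uncertainties:
  (-3·δz/z)² = (-3×0.0248)² = 0.00553;  (3·δx/x)² = (3×0.0763)² = 0.0523;  (2·δq/q)² = (2×0.0197)² = 0.00155;  (-1·δp/p)² = (-1×0.0684)² = 0.00468
δQ/Q = √(0.0641) = 0.253

25.3%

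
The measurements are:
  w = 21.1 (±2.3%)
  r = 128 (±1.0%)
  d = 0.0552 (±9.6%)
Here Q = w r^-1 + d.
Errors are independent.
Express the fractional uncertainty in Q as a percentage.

3.05%

Let p = w·r^-1 = 0.165. δp/p = √((1·δw/w)² + (-1·δr/r)²) = √(0.000529 + 0.000100) = 0.0251, so δp = 0.00413.
Q = p + d: δQ = √(δp² + δd²) = √(1.71e-05 + 2.81e-05) = 0.00672
Q = 0.220, so δQ/Q = 0.00672/0.220 = 0.0305.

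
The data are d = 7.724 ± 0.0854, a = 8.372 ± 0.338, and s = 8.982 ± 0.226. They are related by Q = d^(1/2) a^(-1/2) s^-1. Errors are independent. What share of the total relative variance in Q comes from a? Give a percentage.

38.0%

(δQ/Q)² = (½·δd/d)² + (−½·δa/a)² + (-1·δs/s)²
  d term: (0.5×0.0111)² = 3.06e-05
  a term: (-0.5×0.0404)² = 0.000407
  s term: (-1×0.0252)² = 0.000633
Total = 0.00107. Share from a = 0.000407/0.00107 = 0.380.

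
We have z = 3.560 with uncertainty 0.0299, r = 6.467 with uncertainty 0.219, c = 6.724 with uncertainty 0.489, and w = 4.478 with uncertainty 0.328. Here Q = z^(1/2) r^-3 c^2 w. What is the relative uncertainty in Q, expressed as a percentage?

19.2%

For a monomial Q ∝ z^(1/2), r^-3, c^2, w, fractional errors add in quadrature:
  (½·δz/z)² = (0.5×0.00840)² = 1.76e-05;  (-3·δr/r)² = (-3×0.0339)² = 0.0103;  (2·δc/c)² = (2×0.0727)² = 0.0212;  (1·δw/w)² = (1×0.0732)² = 0.00537
δQ/Q = √(0.0369) = 0.192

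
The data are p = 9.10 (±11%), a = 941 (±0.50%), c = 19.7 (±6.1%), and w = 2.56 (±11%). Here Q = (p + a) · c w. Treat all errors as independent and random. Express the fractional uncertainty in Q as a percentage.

12.6%

Let u = p + a = 950. δu = √(δp² + δa²) = √(1.00 + 22.1) = 4.81, so δu/u = 0.00506.
Q is then a monomial in u, c, w:
δQ/Q = √((δu/u)² + (1·δc/c)² + (1·δw/w)²) = √(2.56e-05 + 0.00372 + 0.0121) = 0.126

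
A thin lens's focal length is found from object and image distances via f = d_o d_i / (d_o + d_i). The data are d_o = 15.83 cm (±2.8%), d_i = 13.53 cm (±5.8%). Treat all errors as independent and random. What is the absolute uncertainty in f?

0.247 cm

∂f/∂d_o = (d_i/(d_o+d_i))² = 0.212;  ∂f/∂d_i = (d_o/(d_o+d_i))² = 0.291
δf = √((∂f/∂d_o · δd_o)² + (∂f/∂d_i · δd_i)²) = √(0.00886 + 0.0520) = 0.247 cm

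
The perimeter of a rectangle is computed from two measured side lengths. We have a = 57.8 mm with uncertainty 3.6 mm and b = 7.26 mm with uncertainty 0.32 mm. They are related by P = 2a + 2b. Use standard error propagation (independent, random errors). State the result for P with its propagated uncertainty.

Sums and differences: (δP)² = Σ (cᵢ δxᵢ)².
  (2·δa)² = 51.8;  (2·δb)² = 0.410
δP = √(52.2) = 7.23 mm
P = 130 mm.

130 ± 7.23 mm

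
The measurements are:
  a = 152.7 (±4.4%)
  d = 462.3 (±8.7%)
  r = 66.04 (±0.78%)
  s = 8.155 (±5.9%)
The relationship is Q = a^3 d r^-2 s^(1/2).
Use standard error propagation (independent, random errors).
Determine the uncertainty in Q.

Q is a product of powers, so relative uncertainties combine in quadrature:
  (3·δa/a)² = (3×0.0440)² = 0.0174;  (1·δd/d)² = (1×0.0870)² = 0.00757;  (-2·δr/r)² = (-2×0.00780)² = 0.000243;  (½·δs/s)² = (0.5×0.0590)² = 0.000870
δQ/Q = √(0.0261) = 0.162
Q = 1.078e+06, so δQ = 0.162 × 1.078e+06 = 1.74e+05.

1.74e+05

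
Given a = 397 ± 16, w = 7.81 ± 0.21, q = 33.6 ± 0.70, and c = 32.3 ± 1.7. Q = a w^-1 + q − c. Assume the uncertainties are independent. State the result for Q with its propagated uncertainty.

Let p = a·w^-1 = 50.8. δp/p = √((1·δa/a)² + (-1·δw/w)²) = √(0.00162 + 0.000723) = 0.0484, so δp = 2.46.
Q = p + q − c: δQ = √(δp² + δq² + δc²) = √(6.07 + 0.490 + 2.89) = 3.07
Q = 52.1.

52.1 ± 3.07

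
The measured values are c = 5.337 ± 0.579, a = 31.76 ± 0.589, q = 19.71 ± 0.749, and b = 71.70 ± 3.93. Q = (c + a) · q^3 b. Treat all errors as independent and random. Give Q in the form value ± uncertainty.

(2.037 ± 0.262) × 10^7

Let u = c + a = 37.10. δu = √(δc² + δa²) = √(0.335 + 0.347) = 0.826, so δu/u = 0.0223.
Q is then a monomial in u, q, b:
δQ/Q = √((δu/u)² + (3·δq/q)² + (1·δb/b)²) = √(0.000496 + 0.0130 + 0.00300) = 0.128
Q = 2.037e+07, so δQ = 0.128 × 2.037e+07 = 2.62e+06.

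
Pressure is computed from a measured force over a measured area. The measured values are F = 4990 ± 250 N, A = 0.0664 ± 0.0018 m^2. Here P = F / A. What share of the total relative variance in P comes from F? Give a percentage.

(δP/P)² = (1·δF/F)² + (-1·δA/A)²
  F term: (1×0.0501)² = 0.00251
  A term: (-1×0.0271)² = 0.000735
Total = 0.00324. Share from F = 0.00251/0.00324 = 0.774.

77.4%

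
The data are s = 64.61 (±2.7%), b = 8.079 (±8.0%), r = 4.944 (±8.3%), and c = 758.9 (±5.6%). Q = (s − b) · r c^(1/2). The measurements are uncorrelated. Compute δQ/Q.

Let u = s − b = 56.53. δu = √(δs² + δb²) = √(3.04 + 0.418) = 1.86, so δu/u = 0.0329.
Q is then a monomial in u, r, c:
δQ/Q = √((δu/u)² + (1·δr/r)² + (½·δc/c)²) = √(0.00108 + 0.00689 + 0.000784) = 0.0936

0.0936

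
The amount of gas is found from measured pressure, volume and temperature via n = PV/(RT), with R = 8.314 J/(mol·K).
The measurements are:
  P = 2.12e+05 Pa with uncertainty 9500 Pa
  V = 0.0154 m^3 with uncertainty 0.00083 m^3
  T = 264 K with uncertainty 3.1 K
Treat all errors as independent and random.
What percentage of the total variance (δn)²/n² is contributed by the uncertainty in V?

(δn/n)² = (1·δP/P)² + (1·δV/V)² + (-1·δT/T)²
  P term: (1×0.0448)² = 0.00201
  V term: (1×0.0539)² = 0.00290
  T term: (-1×0.0117)² = 0.000138
Total = 0.00505. Share from V = 0.00290/0.00505 = 0.575.

57.5%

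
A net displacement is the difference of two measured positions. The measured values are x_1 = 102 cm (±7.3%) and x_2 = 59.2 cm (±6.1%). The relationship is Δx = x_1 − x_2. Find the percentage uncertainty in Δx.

Absolute uncertainties add in quadrature for a linear combination:
  (δx_1)² = 55.4;  (δx_2)² = 13.0
δΔx = √(68.5) = 8.28 cm
Δx = 42.8 cm, so δΔx/Δx = 8.28/42.8 = 0.193.

19.3%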